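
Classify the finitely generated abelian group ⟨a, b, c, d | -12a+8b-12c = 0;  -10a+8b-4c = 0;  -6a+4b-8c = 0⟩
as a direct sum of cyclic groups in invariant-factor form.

Answer: M ≅ ℤ^1 ⊕ ℤ/2 ⊕ ℤ/4 ⊕ ℤ/4

Derivation:
rank_ℚ(R)=3; free=4−3=1
SNF(R) diag = [2, 4, 4] → torsion [2, 4, 4]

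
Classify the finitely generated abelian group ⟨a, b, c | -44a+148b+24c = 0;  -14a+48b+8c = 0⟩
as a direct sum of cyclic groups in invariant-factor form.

rank_ℚ(R)=2; free=3−2=1
SNF(R) diag = [2, 4] → torsion [2, 4]

Answer: M ≅ ℤ^1 ⊕ ℤ/2 ⊕ ℤ/4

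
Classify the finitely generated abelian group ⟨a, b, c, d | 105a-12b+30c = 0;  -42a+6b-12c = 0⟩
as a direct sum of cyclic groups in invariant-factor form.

Answer: M ≅ ℤ^2 ⊕ ℤ/3 ⊕ ℤ/6

Derivation:
rank_ℚ(R)=2; free=4−2=2
SNF(R) diag = [3, 6] → torsion [3, 6]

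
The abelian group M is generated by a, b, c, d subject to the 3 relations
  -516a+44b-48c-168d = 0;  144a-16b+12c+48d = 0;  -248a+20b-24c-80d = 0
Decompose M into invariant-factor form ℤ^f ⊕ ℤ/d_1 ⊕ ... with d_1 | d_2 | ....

rank_ℚ(R)=3; free=4−3=1
SNF(R) diag = [4, 4, 12] → torsion [4, 4, 12]

Answer: M ≅ ℤ^1 ⊕ ℤ/4 ⊕ ℤ/4 ⊕ ℤ/12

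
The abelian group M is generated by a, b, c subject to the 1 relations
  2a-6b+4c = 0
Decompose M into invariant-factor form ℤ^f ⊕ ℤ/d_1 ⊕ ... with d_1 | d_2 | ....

Answer: M ≅ ℤ^2 ⊕ ℤ/2

Derivation:
rank_ℚ(R)=1; free=3−1=2
SNF(R) diag = [2] → torsion [2]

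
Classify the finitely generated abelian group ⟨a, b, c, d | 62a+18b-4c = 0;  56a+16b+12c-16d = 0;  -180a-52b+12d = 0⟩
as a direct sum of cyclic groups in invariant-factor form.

rank_ℚ(R)=3; free=4−3=1
SNF(R) diag = [2, 4, 4] → torsion [2, 4, 4]

Answer: M ≅ ℤ^1 ⊕ ℤ/2 ⊕ ℤ/4 ⊕ ℤ/4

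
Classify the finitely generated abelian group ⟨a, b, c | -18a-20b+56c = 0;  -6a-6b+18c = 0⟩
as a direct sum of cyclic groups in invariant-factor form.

rank_ℚ(R)=2; free=3−2=1
SNF(R) diag = [2, 6] → torsion [2, 6]

Answer: M ≅ ℤ^1 ⊕ ℤ/2 ⊕ ℤ/6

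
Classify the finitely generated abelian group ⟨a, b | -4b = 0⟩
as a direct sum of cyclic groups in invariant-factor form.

rank_ℚ(R)=1; free=2−1=1
SNF(R) diag = [4] → torsion [4]

Answer: M ≅ ℤ^1 ⊕ ℤ/4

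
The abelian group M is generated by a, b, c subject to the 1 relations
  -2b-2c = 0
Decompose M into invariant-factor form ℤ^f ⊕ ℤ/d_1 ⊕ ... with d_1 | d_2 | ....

rank_ℚ(R)=1; free=3−1=2
SNF(R) diag = [2] → torsion [2]

Answer: M ≅ ℤ^2 ⊕ ℤ/2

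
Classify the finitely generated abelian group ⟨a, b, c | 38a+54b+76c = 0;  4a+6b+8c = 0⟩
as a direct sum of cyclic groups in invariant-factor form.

Answer: M ≅ ℤ^1 ⊕ ℤ/2 ⊕ ℤ/6

Derivation:
rank_ℚ(R)=2; free=3−2=1
SNF(R) diag = [2, 6] → torsion [2, 6]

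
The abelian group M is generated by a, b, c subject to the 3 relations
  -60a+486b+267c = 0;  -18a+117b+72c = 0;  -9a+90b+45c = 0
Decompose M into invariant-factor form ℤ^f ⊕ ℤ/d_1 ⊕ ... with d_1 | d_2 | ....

rank_ℚ(R)=3; free=3−3=0
SNF(R) diag = [3, 9, 9] → torsion [3, 9, 9]

Answer: M ≅ ℤ/3 ⊕ ℤ/9 ⊕ ℤ/9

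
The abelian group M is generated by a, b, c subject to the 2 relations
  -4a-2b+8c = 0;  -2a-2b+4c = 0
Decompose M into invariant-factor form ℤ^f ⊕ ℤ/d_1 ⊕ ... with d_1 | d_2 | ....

Answer: M ≅ ℤ^1 ⊕ ℤ/2 ⊕ ℤ/2

Derivation:
rank_ℚ(R)=2; free=3−2=1
SNF(R) diag = [2, 2] → torsion [2, 2]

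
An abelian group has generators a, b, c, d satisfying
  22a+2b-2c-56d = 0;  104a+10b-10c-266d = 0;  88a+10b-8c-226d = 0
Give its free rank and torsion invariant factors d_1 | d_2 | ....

Answer: M ≅ ℤ^1 ⊕ ℤ/2 ⊕ ℤ/2 ⊕ ℤ/2

Derivation:
rank_ℚ(R)=3; free=4−3=1
SNF(R) diag = [2, 2, 2] → torsion [2, 2, 2]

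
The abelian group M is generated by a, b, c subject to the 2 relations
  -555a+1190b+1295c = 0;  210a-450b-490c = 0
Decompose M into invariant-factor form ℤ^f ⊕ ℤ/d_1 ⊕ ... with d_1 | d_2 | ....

Answer: M ≅ ℤ^1 ⊕ ℤ/5 ⊕ ℤ/10

Derivation:
rank_ℚ(R)=2; free=3−2=1
SNF(R) diag = [5, 10] → torsion [5, 10]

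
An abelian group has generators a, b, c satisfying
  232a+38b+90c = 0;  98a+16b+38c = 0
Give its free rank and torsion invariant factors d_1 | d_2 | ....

rank_ℚ(R)=2; free=3−2=1
SNF(R) diag = [2, 2] → torsion [2, 2]

Answer: M ≅ ℤ^1 ⊕ ℤ/2 ⊕ ℤ/2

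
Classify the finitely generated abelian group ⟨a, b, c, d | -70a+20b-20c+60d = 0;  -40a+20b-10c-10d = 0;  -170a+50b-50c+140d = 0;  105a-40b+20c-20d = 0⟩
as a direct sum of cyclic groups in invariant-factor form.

rank_ℚ(R)=4; free=4−4=0
SNF(R) diag = [5, 10, 10, 20] → torsion [5, 10, 10, 20]

Answer: M ≅ ℤ/5 ⊕ ℤ/10 ⊕ ℤ/10 ⊕ ℤ/20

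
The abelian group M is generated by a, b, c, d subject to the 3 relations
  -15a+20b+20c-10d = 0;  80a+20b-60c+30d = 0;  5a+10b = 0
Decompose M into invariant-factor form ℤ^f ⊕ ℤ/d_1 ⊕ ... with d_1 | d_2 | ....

Answer: M ≅ ℤ^1 ⊕ ℤ/5 ⊕ ℤ/10 ⊕ ℤ/10

Derivation:
rank_ℚ(R)=3; free=4−3=1
SNF(R) diag = [5, 10, 10] → torsion [5, 10, 10]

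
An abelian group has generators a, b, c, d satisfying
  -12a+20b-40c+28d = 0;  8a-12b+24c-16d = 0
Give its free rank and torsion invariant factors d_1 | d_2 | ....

Answer: M ≅ ℤ^2 ⊕ ℤ/4 ⊕ ℤ/4

Derivation:
rank_ℚ(R)=2; free=4−2=2
SNF(R) diag = [4, 4] → torsion [4, 4]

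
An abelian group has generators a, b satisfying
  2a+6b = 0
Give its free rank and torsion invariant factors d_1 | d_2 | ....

rank_ℚ(R)=1; free=2−1=1
SNF(R) diag = [2] → torsion [2]

Answer: M ≅ ℤ^1 ⊕ ℤ/2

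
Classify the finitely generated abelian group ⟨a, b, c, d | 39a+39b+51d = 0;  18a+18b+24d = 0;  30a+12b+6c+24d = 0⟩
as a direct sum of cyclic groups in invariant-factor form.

Answer: M ≅ ℤ^1 ⊕ ℤ/3 ⊕ ℤ/6 ⊕ ℤ/6

Derivation:
rank_ℚ(R)=3; free=4−3=1
SNF(R) diag = [3, 6, 6] → torsion [3, 6, 6]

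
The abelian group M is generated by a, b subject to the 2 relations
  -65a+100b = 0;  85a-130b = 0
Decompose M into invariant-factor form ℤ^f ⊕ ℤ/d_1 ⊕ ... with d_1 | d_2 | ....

Answer: M ≅ ℤ/5 ⊕ ℤ/10

Derivation:
rank_ℚ(R)=2; free=2−2=0
SNF(R) diag = [5, 10] → torsion [5, 10]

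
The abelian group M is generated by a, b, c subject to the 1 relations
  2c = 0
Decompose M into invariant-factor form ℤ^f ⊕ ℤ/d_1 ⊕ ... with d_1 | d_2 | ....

rank_ℚ(R)=1; free=3−1=2
SNF(R) diag = [2] → torsion [2]

Answer: M ≅ ℤ^2 ⊕ ℤ/2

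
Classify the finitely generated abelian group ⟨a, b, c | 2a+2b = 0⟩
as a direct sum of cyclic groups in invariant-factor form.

Answer: M ≅ ℤ^2 ⊕ ℤ/2

Derivation:
rank_ℚ(R)=1; free=3−1=2
SNF(R) diag = [2] → torsion [2]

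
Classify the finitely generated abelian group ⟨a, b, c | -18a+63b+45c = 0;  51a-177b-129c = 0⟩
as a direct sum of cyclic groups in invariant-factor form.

Answer: M ≅ ℤ^1 ⊕ ℤ/3 ⊕ ℤ/9

Derivation:
rank_ℚ(R)=2; free=3−2=1
SNF(R) diag = [3, 9] → torsion [3, 9]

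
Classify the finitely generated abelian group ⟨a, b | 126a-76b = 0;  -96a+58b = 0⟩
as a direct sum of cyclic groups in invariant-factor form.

Answer: M ≅ ℤ/2 ⊕ ℤ/6

Derivation:
rank_ℚ(R)=2; free=2−2=0
SNF(R) diag = [2, 6] → torsion [2, 6]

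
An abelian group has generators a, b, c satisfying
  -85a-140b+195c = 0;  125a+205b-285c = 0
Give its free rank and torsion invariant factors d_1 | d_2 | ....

Answer: M ≅ ℤ^1 ⊕ ℤ/5 ⊕ ℤ/15

Derivation:
rank_ℚ(R)=2; free=3−2=1
SNF(R) diag = [5, 15] → torsion [5, 15]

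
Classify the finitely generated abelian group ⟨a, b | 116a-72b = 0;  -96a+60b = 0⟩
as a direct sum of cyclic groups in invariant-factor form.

Answer: M ≅ ℤ/4 ⊕ ℤ/12

Derivation:
rank_ℚ(R)=2; free=2−2=0
SNF(R) diag = [4, 12] → torsion [4, 12]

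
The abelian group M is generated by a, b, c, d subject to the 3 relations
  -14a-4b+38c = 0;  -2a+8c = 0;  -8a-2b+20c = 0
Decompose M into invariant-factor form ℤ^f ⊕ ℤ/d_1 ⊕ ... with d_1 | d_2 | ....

rank_ℚ(R)=3; free=4−3=1
SNF(R) diag = [2, 2, 6] → torsion [2, 2, 6]

Answer: M ≅ ℤ^1 ⊕ ℤ/2 ⊕ ℤ/2 ⊕ ℤ/6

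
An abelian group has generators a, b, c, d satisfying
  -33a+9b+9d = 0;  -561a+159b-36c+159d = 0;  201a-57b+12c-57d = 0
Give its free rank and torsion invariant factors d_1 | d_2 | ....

rank_ℚ(R)=3; free=4−3=1
SNF(R) diag = [3, 6, 12] → torsion [3, 6, 12]

Answer: M ≅ ℤ^1 ⊕ ℤ/3 ⊕ ℤ/6 ⊕ ℤ/12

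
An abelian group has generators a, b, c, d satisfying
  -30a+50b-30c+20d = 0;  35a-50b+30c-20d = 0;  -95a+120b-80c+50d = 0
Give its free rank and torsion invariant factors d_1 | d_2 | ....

Answer: M ≅ ℤ^1 ⊕ ℤ/5 ⊕ ℤ/10 ⊕ ℤ/10

Derivation:
rank_ℚ(R)=3; free=4−3=1
SNF(R) diag = [5, 10, 10] → torsion [5, 10, 10]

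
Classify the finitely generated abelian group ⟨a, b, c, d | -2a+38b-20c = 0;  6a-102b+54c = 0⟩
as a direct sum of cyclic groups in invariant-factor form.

Answer: M ≅ ℤ^2 ⊕ ℤ/2 ⊕ ℤ/6

Derivation:
rank_ℚ(R)=2; free=4−2=2
SNF(R) diag = [2, 6] → torsion [2, 6]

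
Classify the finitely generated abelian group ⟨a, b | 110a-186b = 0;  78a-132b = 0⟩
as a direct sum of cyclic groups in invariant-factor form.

Answer: M ≅ ℤ/2 ⊕ ℤ/6

Derivation:
rank_ℚ(R)=2; free=2−2=0
SNF(R) diag = [2, 6] → torsion [2, 6]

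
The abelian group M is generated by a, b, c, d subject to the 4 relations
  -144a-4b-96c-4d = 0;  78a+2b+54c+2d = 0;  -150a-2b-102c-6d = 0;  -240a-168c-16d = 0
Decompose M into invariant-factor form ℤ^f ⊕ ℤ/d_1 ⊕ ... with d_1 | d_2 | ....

Answer: M ≅ ℤ/2 ⊕ ℤ/4 ⊕ ℤ/12 ⊕ ℤ/24

Derivation:
rank_ℚ(R)=4; free=4−4=0
SNF(R) diag = [2, 4, 12, 24] → torsion [2, 4, 12, 24]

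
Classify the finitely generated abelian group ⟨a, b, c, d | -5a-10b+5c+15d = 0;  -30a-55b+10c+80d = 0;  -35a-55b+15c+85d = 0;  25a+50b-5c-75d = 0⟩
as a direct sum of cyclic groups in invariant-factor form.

Answer: M ≅ ℤ/5 ⊕ ℤ/5 ⊕ ℤ/10 ⊕ ℤ/20

Derivation:
rank_ℚ(R)=4; free=4−4=0
SNF(R) diag = [5, 5, 10, 20] → torsion [5, 5, 10, 20]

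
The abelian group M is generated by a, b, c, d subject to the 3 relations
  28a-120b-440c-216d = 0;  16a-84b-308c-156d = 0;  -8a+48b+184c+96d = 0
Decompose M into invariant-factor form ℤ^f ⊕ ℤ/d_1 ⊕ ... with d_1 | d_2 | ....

Answer: M ≅ ℤ^1 ⊕ ℤ/4 ⊕ ℤ/12 ⊕ ℤ/24

Derivation:
rank_ℚ(R)=3; free=4−3=1
SNF(R) diag = [4, 12, 24] → torsion [4, 12, 24]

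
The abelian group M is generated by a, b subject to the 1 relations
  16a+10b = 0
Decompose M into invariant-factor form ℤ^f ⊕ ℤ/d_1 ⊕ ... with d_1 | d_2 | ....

Answer: M ≅ ℤ^1 ⊕ ℤ/2

Derivation:
rank_ℚ(R)=1; free=2−1=1
SNF(R) diag = [2] → torsion [2]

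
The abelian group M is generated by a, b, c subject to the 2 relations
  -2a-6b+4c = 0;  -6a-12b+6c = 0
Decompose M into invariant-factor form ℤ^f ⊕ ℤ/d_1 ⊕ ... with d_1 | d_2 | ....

Answer: M ≅ ℤ^1 ⊕ ℤ/2 ⊕ ℤ/6

Derivation:
rank_ℚ(R)=2; free=3−2=1
SNF(R) diag = [2, 6] → torsion [2, 6]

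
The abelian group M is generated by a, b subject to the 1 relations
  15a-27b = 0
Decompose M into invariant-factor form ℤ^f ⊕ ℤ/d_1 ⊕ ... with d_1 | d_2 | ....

Answer: M ≅ ℤ^1 ⊕ ℤ/3

Derivation:
rank_ℚ(R)=1; free=2−1=1
SNF(R) diag = [3] → torsion [3]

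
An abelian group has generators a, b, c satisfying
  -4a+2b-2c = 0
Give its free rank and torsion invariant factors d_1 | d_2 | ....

rank_ℚ(R)=1; free=3−1=2
SNF(R) diag = [2] → torsion [2]

Answer: M ≅ ℤ^2 ⊕ ℤ/2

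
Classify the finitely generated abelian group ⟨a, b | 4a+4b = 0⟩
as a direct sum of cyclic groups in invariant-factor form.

Answer: M ≅ ℤ^1 ⊕ ℤ/4

Derivation:
rank_ℚ(R)=1; free=2−1=1
SNF(R) diag = [4] → torsion [4]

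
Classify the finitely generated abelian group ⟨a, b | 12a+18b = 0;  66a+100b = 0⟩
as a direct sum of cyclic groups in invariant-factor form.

rank_ℚ(R)=2; free=2−2=0
SNF(R) diag = [2, 6] → torsion [2, 6]

Answer: M ≅ ℤ/2 ⊕ ℤ/6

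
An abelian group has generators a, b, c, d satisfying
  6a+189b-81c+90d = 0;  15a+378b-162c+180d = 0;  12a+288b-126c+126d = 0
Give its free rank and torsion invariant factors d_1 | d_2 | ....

rank_ℚ(R)=3; free=4−3=1
SNF(R) diag = [3, 9, 18] → torsion [3, 9, 18]

Answer: M ≅ ℤ^1 ⊕ ℤ/3 ⊕ ℤ/9 ⊕ ℤ/18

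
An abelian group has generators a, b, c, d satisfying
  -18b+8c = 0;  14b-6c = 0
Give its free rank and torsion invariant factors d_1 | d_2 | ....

Answer: M ≅ ℤ^2 ⊕ ℤ/2 ⊕ ℤ/2

Derivation:
rank_ℚ(R)=2; free=4−2=2
SNF(R) diag = [2, 2] → torsion [2, 2]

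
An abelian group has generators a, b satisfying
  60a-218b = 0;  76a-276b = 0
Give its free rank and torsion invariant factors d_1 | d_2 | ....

Answer: M ≅ ℤ/2 ⊕ ℤ/4

Derivation:
rank_ℚ(R)=2; free=2−2=0
SNF(R) diag = [2, 4] → torsion [2, 4]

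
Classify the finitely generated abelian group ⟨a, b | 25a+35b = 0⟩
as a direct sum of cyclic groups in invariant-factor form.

rank_ℚ(R)=1; free=2−1=1
SNF(R) diag = [5] → torsion [5]

Answer: M ≅ ℤ^1 ⊕ ℤ/5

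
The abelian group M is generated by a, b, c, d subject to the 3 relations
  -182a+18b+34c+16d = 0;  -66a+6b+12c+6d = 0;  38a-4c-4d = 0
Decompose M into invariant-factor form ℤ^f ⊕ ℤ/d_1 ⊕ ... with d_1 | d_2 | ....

Answer: M ≅ ℤ^1 ⊕ ℤ/2 ⊕ ℤ/6 ⊕ ℤ/6

Derivation:
rank_ℚ(R)=3; free=4−3=1
SNF(R) diag = [2, 6, 6] → torsion [2, 6, 6]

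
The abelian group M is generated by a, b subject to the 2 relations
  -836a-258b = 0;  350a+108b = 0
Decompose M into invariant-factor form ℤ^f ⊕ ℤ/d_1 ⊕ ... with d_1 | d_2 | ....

rank_ℚ(R)=2; free=2−2=0
SNF(R) diag = [2, 6] → torsion [2, 6]

Answer: M ≅ ℤ/2 ⊕ ℤ/6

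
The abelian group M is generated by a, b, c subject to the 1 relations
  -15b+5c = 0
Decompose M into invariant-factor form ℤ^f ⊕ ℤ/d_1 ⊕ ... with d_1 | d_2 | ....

Answer: M ≅ ℤ^2 ⊕ ℤ/5

Derivation:
rank_ℚ(R)=1; free=3−1=2
SNF(R) diag = [5] → torsion [5]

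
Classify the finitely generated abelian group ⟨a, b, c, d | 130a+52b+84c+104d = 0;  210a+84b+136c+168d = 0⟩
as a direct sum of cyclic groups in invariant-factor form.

rank_ℚ(R)=2; free=4−2=2
SNF(R) diag = [2, 4] → torsion [2, 4]

Answer: M ≅ ℤ^2 ⊕ ℤ/2 ⊕ ℤ/4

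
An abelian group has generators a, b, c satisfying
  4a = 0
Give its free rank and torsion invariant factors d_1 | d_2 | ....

rank_ℚ(R)=1; free=3−1=2
SNF(R) diag = [4] → torsion [4]

Answer: M ≅ ℤ^2 ⊕ ℤ/4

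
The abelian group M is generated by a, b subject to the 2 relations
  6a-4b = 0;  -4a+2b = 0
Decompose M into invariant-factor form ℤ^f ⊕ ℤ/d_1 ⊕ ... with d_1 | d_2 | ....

Answer: M ≅ ℤ/2 ⊕ ℤ/2

Derivation:
rank_ℚ(R)=2; free=2−2=0
SNF(R) diag = [2, 2] → torsion [2, 2]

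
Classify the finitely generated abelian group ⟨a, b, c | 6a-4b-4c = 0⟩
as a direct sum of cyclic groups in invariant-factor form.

Answer: M ≅ ℤ^2 ⊕ ℤ/2

Derivation:
rank_ℚ(R)=1; free=3−1=2
SNF(R) diag = [2] → torsion [2]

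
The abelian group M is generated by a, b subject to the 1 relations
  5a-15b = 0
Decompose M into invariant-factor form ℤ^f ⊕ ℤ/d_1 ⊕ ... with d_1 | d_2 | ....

rank_ℚ(R)=1; free=2−1=1
SNF(R) diag = [5] → torsion [5]

Answer: M ≅ ℤ^1 ⊕ ℤ/5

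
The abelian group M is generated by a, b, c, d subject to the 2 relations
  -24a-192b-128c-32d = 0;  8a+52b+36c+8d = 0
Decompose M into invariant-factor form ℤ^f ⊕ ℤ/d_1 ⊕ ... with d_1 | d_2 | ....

rank_ℚ(R)=2; free=4−2=2
SNF(R) diag = [4, 8] → torsion [4, 8]

Answer: M ≅ ℤ^2 ⊕ ℤ/4 ⊕ ℤ/8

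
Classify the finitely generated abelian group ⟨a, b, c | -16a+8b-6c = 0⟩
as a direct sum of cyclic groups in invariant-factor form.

rank_ℚ(R)=1; free=3−1=2
SNF(R) diag = [2] → torsion [2]

Answer: M ≅ ℤ^2 ⊕ ℤ/2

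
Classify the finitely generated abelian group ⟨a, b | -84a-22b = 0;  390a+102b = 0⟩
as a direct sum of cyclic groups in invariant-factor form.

Answer: M ≅ ℤ/2 ⊕ ℤ/6

Derivation:
rank_ℚ(R)=2; free=2−2=0
SNF(R) diag = [2, 6] → torsion [2, 6]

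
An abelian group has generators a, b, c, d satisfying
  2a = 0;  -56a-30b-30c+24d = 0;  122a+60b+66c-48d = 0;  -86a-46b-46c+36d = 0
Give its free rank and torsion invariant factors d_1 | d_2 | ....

Answer: M ≅ ℤ/2 ⊕ ℤ/2 ⊕ ℤ/6 ⊕ ℤ/12

Derivation:
rank_ℚ(R)=4; free=4−4=0
SNF(R) diag = [2, 2, 6, 12] → torsion [2, 2, 6, 12]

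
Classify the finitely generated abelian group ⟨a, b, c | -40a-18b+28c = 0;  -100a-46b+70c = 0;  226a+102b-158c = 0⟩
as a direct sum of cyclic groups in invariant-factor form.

rank_ℚ(R)=3; free=3−3=0
SNF(R) diag = [2, 2, 2] → torsion [2, 2, 2]

Answer: M ≅ ℤ/2 ⊕ ℤ/2 ⊕ ℤ/2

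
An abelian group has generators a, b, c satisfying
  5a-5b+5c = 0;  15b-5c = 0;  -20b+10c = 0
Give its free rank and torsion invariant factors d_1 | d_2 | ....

rank_ℚ(R)=3; free=3−3=0
SNF(R) diag = [5, 5, 10] → torsion [5, 5, 10]

Answer: M ≅ ℤ/5 ⊕ ℤ/5 ⊕ ℤ/10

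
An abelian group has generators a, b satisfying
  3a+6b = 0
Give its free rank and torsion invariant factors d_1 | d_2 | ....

Answer: M ≅ ℤ^1 ⊕ ℤ/3

Derivation:
rank_ℚ(R)=1; free=2−1=1
SNF(R) diag = [3] → torsion [3]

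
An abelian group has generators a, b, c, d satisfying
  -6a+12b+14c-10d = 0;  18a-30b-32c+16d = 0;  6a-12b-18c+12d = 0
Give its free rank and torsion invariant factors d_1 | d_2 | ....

Answer: M ≅ ℤ^1 ⊕ ℤ/2 ⊕ ℤ/6 ⊕ ℤ/6

Derivation:
rank_ℚ(R)=3; free=4−3=1
SNF(R) diag = [2, 6, 6] → torsion [2, 6, 6]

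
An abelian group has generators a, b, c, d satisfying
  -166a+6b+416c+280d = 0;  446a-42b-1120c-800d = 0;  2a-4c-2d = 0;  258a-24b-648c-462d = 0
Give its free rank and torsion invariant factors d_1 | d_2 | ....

rank_ℚ(R)=4; free=4−4=0
SNF(R) diag = [2, 6, 12, 12] → torsion [2, 6, 12, 12]

Answer: M ≅ ℤ/2 ⊕ ℤ/6 ⊕ ℤ/12 ⊕ ℤ/12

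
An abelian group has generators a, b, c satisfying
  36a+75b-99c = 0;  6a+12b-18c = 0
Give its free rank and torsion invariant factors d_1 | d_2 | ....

Answer: M ≅ ℤ^1 ⊕ ℤ/3 ⊕ ℤ/6

Derivation:
rank_ℚ(R)=2; free=3−2=1
SNF(R) diag = [3, 6] → torsion [3, 6]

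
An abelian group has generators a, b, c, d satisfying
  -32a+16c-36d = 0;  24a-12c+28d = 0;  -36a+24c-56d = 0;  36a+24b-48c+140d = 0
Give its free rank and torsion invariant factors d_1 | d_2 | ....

Answer: M ≅ ℤ/4 ⊕ ℤ/4 ⊕ ℤ/12 ⊕ ℤ/24

Derivation:
rank_ℚ(R)=4; free=4−4=0
SNF(R) diag = [4, 4, 12, 24] → torsion [4, 4, 12, 24]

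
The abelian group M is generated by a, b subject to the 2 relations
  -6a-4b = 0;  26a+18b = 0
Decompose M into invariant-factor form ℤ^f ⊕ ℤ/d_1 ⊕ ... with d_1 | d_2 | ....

Answer: M ≅ ℤ/2 ⊕ ℤ/2

Derivation:
rank_ℚ(R)=2; free=2−2=0
SNF(R) diag = [2, 2] → torsion [2, 2]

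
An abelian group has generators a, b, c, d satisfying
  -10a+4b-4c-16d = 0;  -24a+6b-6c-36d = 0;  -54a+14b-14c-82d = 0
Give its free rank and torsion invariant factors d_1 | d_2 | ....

Answer: M ≅ ℤ^1 ⊕ ℤ/2 ⊕ ℤ/2 ⊕ ℤ/6

Derivation:
rank_ℚ(R)=3; free=4−3=1
SNF(R) diag = [2, 2, 6] → torsion [2, 2, 6]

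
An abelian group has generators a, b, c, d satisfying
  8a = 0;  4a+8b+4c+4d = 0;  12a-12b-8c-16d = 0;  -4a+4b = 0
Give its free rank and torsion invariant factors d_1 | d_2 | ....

rank_ℚ(R)=4; free=4−4=0
SNF(R) diag = [4, 4, 8, 8] → torsion [4, 4, 8, 8]

Answer: M ≅ ℤ/4 ⊕ ℤ/4 ⊕ ℤ/8 ⊕ ℤ/8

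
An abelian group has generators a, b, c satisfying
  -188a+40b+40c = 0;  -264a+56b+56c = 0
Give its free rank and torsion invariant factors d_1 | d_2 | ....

Answer: M ≅ ℤ^1 ⊕ ℤ/4 ⊕ ℤ/8

Derivation:
rank_ℚ(R)=2; free=3−2=1
SNF(R) diag = [4, 8] → torsion [4, 8]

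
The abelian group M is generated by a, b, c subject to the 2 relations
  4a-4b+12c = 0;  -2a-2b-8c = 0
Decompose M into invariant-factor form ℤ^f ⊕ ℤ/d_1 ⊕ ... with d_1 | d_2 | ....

Answer: M ≅ ℤ^1 ⊕ ℤ/2 ⊕ ℤ/4

Derivation:
rank_ℚ(R)=2; free=3−2=1
SNF(R) diag = [2, 4] → torsion [2, 4]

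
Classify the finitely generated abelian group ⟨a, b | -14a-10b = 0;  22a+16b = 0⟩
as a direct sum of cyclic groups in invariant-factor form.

Answer: M ≅ ℤ/2 ⊕ ℤ/2

Derivation:
rank_ℚ(R)=2; free=2−2=0
SNF(R) diag = [2, 2] → torsion [2, 2]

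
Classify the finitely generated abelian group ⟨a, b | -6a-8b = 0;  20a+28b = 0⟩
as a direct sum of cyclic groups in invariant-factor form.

Answer: M ≅ ℤ/2 ⊕ ℤ/4

Derivation:
rank_ℚ(R)=2; free=2−2=0
SNF(R) diag = [2, 4] → torsion [2, 4]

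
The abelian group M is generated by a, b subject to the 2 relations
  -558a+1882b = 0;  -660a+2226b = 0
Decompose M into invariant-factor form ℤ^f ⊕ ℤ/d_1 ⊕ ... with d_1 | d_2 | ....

Answer: M ≅ ℤ/2 ⊕ ℤ/6

Derivation:
rank_ℚ(R)=2; free=2−2=0
SNF(R) diag = [2, 6] → torsion [2, 6]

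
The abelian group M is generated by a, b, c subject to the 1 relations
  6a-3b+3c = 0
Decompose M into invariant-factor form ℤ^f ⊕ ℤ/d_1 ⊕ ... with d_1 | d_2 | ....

Answer: M ≅ ℤ^2 ⊕ ℤ/3

Derivation:
rank_ℚ(R)=1; free=3−1=2
SNF(R) diag = [3] → torsion [3]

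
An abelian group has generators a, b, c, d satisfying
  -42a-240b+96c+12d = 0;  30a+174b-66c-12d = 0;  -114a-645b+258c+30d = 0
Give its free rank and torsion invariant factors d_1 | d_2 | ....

Answer: M ≅ ℤ^1 ⊕ ℤ/3 ⊕ ℤ/6 ⊕ ℤ/18

Derivation:
rank_ℚ(R)=3; free=4−3=1
SNF(R) diag = [3, 6, 18] → torsion [3, 6, 18]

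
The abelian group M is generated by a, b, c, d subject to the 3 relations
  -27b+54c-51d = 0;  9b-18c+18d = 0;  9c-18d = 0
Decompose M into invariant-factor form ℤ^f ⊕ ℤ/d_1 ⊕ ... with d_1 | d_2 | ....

rank_ℚ(R)=3; free=4−3=1
SNF(R) diag = [3, 9, 9] → torsion [3, 9, 9]

Answer: M ≅ ℤ^1 ⊕ ℤ/3 ⊕ ℤ/9 ⊕ ℤ/9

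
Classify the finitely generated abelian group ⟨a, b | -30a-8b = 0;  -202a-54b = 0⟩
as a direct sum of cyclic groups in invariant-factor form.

Answer: M ≅ ℤ/2 ⊕ ℤ/2

Derivation:
rank_ℚ(R)=2; free=2−2=0
SNF(R) diag = [2, 2] → torsion [2, 2]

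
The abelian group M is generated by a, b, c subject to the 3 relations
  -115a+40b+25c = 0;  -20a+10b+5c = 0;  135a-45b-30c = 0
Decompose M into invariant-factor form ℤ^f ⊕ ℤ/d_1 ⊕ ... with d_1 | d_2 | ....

Answer: M ≅ ℤ/5 ⊕ ℤ/5 ⊕ ℤ/15

Derivation:
rank_ℚ(R)=3; free=3−3=0
SNF(R) diag = [5, 5, 15] → torsion [5, 5, 15]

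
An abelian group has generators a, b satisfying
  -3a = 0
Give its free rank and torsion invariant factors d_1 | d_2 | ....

rank_ℚ(R)=1; free=2−1=1
SNF(R) diag = [3] → torsion [3]

Answer: M ≅ ℤ^1 ⊕ ℤ/3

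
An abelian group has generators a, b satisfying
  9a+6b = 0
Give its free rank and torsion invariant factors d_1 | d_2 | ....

rank_ℚ(R)=1; free=2−1=1
SNF(R) diag = [3] → torsion [3]

Answer: M ≅ ℤ^1 ⊕ ℤ/3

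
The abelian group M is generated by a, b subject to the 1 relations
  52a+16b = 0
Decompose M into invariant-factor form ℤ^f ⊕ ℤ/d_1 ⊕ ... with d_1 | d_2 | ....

Answer: M ≅ ℤ^1 ⊕ ℤ/4

Derivation:
rank_ℚ(R)=1; free=2−1=1
SNF(R) diag = [4] → torsion [4]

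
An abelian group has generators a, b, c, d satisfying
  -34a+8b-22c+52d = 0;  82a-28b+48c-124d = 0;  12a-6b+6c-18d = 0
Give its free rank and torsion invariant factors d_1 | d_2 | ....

Answer: M ≅ ℤ^1 ⊕ ℤ/2 ⊕ ℤ/2 ⊕ ℤ/6

Derivation:
rank_ℚ(R)=3; free=4−3=1
SNF(R) diag = [2, 2, 6] → torsion [2, 2, 6]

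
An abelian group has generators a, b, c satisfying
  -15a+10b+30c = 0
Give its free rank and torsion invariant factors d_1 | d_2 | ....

rank_ℚ(R)=1; free=3−1=2
SNF(R) diag = [5] → torsion [5]

Answer: M ≅ ℤ^2 ⊕ ℤ/5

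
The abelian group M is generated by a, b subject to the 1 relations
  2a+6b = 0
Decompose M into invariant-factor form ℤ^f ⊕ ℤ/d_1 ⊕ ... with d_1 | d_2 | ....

rank_ℚ(R)=1; free=2−1=1
SNF(R) diag = [2] → torsion [2]

Answer: M ≅ ℤ^1 ⊕ ℤ/2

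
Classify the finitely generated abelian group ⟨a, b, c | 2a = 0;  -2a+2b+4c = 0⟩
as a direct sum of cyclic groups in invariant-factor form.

rank_ℚ(R)=2; free=3−2=1
SNF(R) diag = [2, 2] → torsion [2, 2]

Answer: M ≅ ℤ^1 ⊕ ℤ/2 ⊕ ℤ/2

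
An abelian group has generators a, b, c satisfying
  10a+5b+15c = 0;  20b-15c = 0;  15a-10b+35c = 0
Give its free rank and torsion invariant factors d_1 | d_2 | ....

Answer: M ≅ ℤ/5 ⊕ ℤ/5 ⊕ ℤ/5

Derivation:
rank_ℚ(R)=3; free=3−3=0
SNF(R) diag = [5, 5, 5] → torsion [5, 5, 5]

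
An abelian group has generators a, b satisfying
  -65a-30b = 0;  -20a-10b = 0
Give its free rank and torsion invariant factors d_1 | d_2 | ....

rank_ℚ(R)=2; free=2−2=0
SNF(R) diag = [5, 10] → torsion [5, 10]

Answer: M ≅ ℤ/5 ⊕ ℤ/10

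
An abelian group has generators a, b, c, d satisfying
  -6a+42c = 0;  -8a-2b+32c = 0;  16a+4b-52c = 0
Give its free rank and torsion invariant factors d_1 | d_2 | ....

rank_ℚ(R)=3; free=4−3=1
SNF(R) diag = [2, 6, 12] → torsion [2, 6, 12]

Answer: M ≅ ℤ^1 ⊕ ℤ/2 ⊕ ℤ/6 ⊕ ℤ/12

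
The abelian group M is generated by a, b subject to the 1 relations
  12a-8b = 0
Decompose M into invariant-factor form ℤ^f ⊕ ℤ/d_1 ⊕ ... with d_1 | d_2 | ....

Answer: M ≅ ℤ^1 ⊕ ℤ/4

Derivation:
rank_ℚ(R)=1; free=2−1=1
SNF(R) diag = [4] → torsion [4]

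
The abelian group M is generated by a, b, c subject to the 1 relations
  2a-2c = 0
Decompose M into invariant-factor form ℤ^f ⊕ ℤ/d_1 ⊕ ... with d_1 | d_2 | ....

Answer: M ≅ ℤ^2 ⊕ ℤ/2

Derivation:
rank_ℚ(R)=1; free=3−1=2
SNF(R) diag = [2] → torsion [2]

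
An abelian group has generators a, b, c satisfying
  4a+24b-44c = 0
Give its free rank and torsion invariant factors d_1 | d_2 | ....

rank_ℚ(R)=1; free=3−1=2
SNF(R) diag = [4] → torsion [4]

Answer: M ≅ ℤ^2 ⊕ ℤ/4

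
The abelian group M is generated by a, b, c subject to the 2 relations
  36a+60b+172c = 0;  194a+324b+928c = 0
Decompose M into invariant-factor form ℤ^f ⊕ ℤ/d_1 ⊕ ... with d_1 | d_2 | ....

rank_ℚ(R)=2; free=3−2=1
SNF(R) diag = [2, 4] → torsion [2, 4]

Answer: M ≅ ℤ^1 ⊕ ℤ/2 ⊕ ℤ/4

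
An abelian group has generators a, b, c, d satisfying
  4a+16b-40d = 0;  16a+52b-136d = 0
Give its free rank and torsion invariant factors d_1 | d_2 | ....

rank_ℚ(R)=2; free=4−2=2
SNF(R) diag = [4, 12] → torsion [4, 12]

Answer: M ≅ ℤ^2 ⊕ ℤ/4 ⊕ ℤ/12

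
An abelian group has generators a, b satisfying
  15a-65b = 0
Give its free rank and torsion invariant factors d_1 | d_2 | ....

rank_ℚ(R)=1; free=2−1=1
SNF(R) diag = [5] → torsion [5]

Answer: M ≅ ℤ^1 ⊕ ℤ/5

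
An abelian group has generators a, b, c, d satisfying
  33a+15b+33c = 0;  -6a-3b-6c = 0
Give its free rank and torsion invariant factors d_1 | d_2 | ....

rank_ℚ(R)=2; free=4−2=2
SNF(R) diag = [3, 3] → torsion [3, 3]

Answer: M ≅ ℤ^2 ⊕ ℤ/3 ⊕ ℤ/3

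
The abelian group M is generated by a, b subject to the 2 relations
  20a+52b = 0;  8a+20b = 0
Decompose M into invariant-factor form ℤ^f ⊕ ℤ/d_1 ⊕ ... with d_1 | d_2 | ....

Answer: M ≅ ℤ/4 ⊕ ℤ/4

Derivation:
rank_ℚ(R)=2; free=2−2=0
SNF(R) diag = [4, 4] → torsion [4, 4]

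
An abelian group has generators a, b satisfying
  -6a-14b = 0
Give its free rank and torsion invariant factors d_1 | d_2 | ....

Answer: M ≅ ℤ^1 ⊕ ℤ/2

Derivation:
rank_ℚ(R)=1; free=2−1=1
SNF(R) diag = [2] → torsion [2]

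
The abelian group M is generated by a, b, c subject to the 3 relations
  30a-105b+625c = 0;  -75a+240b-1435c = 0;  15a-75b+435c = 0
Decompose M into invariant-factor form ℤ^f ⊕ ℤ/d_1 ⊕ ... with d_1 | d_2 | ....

rank_ℚ(R)=3; free=3−3=0
SNF(R) diag = [5, 15, 45] → torsion [5, 15, 45]

Answer: M ≅ ℤ/5 ⊕ ℤ/15 ⊕ ℤ/45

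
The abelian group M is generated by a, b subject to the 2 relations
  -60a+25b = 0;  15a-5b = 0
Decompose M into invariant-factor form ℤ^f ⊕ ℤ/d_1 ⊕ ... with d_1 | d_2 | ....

Answer: M ≅ ℤ/5 ⊕ ℤ/15

Derivation:
rank_ℚ(R)=2; free=2−2=0
SNF(R) diag = [5, 15] → torsion [5, 15]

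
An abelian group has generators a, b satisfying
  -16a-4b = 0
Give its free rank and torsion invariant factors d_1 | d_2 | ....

rank_ℚ(R)=1; free=2−1=1
SNF(R) diag = [4] → torsion [4]

Answer: M ≅ ℤ^1 ⊕ ℤ/4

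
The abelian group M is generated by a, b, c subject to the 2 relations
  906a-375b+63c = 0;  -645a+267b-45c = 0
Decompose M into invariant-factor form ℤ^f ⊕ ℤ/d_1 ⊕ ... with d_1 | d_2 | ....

rank_ℚ(R)=2; free=3−2=1
SNF(R) diag = [3, 9] → torsion [3, 9]

Answer: M ≅ ℤ^1 ⊕ ℤ/3 ⊕ ℤ/9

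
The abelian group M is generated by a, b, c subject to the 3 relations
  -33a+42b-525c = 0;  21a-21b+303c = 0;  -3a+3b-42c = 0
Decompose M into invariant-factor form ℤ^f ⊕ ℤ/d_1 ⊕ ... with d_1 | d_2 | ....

Answer: M ≅ ℤ/3 ⊕ ℤ/9 ⊕ ℤ/9

Derivation:
rank_ℚ(R)=3; free=3−3=0
SNF(R) diag = [3, 9, 9] → torsion [3, 9, 9]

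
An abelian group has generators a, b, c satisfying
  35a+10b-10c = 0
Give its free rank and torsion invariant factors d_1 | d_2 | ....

rank_ℚ(R)=1; free=3−1=2
SNF(R) diag = [5] → torsion [5]

Answer: M ≅ ℤ^2 ⊕ ℤ/5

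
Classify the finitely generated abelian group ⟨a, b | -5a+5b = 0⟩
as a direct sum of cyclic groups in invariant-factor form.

rank_ℚ(R)=1; free=2−1=1
SNF(R) diag = [5] → torsion [5]

Answer: M ≅ ℤ^1 ⊕ ℤ/5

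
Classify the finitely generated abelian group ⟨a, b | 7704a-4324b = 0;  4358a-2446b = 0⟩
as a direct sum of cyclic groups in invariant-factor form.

Answer: M ≅ ℤ/2 ⊕ ℤ/4

Derivation:
rank_ℚ(R)=2; free=2−2=0
SNF(R) diag = [2, 4] → torsion [2, 4]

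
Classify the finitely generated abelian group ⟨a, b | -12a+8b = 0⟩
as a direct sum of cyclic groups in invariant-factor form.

Answer: M ≅ ℤ^1 ⊕ ℤ/4

Derivation:
rank_ℚ(R)=1; free=2−1=1
SNF(R) diag = [4] → torsion [4]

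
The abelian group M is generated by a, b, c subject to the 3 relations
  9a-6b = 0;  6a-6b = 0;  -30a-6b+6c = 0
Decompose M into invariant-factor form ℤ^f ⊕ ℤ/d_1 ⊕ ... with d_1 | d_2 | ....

Answer: M ≅ ℤ/3 ⊕ ℤ/6 ⊕ ℤ/6

Derivation:
rank_ℚ(R)=3; free=3−3=0
SNF(R) diag = [3, 6, 6] → torsion [3, 6, 6]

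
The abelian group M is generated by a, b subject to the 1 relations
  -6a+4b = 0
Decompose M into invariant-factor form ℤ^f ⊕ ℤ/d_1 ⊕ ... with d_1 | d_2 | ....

Answer: M ≅ ℤ^1 ⊕ ℤ/2

Derivation:
rank_ℚ(R)=1; free=2−1=1
SNF(R) diag = [2] → torsion [2]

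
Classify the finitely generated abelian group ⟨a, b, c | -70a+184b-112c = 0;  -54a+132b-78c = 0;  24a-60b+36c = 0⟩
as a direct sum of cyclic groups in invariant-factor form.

rank_ℚ(R)=3; free=3−3=0
SNF(R) diag = [2, 6, 12] → torsion [2, 6, 12]

Answer: M ≅ ℤ/2 ⊕ ℤ/6 ⊕ ℤ/12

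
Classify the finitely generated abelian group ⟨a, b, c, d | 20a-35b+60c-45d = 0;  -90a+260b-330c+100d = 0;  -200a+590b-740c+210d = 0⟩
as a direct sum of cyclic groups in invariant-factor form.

Answer: M ≅ ℤ^1 ⊕ ℤ/5 ⊕ ℤ/10 ⊕ ℤ/20

Derivation:
rank_ℚ(R)=3; free=4−3=1
SNF(R) diag = [5, 10, 20] → torsion [5, 10, 20]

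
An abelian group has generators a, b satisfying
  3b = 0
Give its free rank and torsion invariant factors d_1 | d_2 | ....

Answer: M ≅ ℤ^1 ⊕ ℤ/3

Derivation:
rank_ℚ(R)=1; free=2−1=1
SNF(R) diag = [3] → torsion [3]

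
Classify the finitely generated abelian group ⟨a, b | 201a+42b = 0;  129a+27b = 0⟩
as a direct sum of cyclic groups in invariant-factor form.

Answer: M ≅ ℤ/3 ⊕ ℤ/3

Derivation:
rank_ℚ(R)=2; free=2−2=0
SNF(R) diag = [3, 3] → torsion [3, 3]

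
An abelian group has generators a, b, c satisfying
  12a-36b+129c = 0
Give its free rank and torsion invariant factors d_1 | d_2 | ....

Answer: M ≅ ℤ^2 ⊕ ℤ/3

Derivation:
rank_ℚ(R)=1; free=3−1=2
SNF(R) diag = [3] → torsion [3]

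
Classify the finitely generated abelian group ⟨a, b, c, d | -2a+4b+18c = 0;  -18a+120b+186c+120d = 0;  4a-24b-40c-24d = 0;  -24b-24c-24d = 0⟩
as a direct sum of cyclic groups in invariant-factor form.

rank_ℚ(R)=4; free=4−4=0
SNF(R) diag = [2, 4, 12, 24] → torsion [2, 4, 12, 24]

Answer: M ≅ ℤ/2 ⊕ ℤ/4 ⊕ ℤ/12 ⊕ ℤ/24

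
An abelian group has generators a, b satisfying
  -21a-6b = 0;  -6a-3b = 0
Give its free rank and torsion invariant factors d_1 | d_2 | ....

Answer: M ≅ ℤ/3 ⊕ ℤ/9

Derivation:
rank_ℚ(R)=2; free=2−2=0
SNF(R) diag = [3, 9] → torsion [3, 9]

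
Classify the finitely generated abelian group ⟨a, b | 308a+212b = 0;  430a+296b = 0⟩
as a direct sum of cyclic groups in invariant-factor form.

rank_ℚ(R)=2; free=2−2=0
SNF(R) diag = [2, 4] → torsion [2, 4]

Answer: M ≅ ℤ/2 ⊕ ℤ/4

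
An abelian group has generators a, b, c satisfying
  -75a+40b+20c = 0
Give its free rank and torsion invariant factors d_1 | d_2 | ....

rank_ℚ(R)=1; free=3−1=2
SNF(R) diag = [5] → torsion [5]

Answer: M ≅ ℤ^2 ⊕ ℤ/5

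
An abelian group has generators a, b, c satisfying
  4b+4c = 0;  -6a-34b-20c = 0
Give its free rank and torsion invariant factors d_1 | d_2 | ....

rank_ℚ(R)=2; free=3−2=1
SNF(R) diag = [2, 4] → torsion [2, 4]

Answer: M ≅ ℤ^1 ⊕ ℤ/2 ⊕ ℤ/4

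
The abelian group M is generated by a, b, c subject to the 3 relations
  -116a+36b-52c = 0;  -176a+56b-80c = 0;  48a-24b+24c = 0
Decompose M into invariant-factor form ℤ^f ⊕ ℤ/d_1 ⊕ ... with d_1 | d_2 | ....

rank_ℚ(R)=3; free=3−3=0
SNF(R) diag = [4, 8, 24] → torsion [4, 8, 24]

Answer: M ≅ ℤ/4 ⊕ ℤ/8 ⊕ ℤ/24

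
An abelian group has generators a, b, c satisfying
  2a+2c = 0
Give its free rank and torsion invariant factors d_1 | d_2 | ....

rank_ℚ(R)=1; free=3−1=2
SNF(R) diag = [2] → torsion [2]

Answer: M ≅ ℤ^2 ⊕ ℤ/2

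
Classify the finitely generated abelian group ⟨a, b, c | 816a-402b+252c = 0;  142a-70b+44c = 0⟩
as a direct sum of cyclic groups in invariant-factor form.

rank_ℚ(R)=2; free=3−2=1
SNF(R) diag = [2, 6] → torsion [2, 6]

Answer: M ≅ ℤ^1 ⊕ ℤ/2 ⊕ ℤ/6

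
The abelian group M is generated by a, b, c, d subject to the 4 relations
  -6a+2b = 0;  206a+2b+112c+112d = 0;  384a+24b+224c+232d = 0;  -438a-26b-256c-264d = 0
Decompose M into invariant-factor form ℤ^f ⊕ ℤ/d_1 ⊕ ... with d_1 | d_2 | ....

Answer: M ≅ ℤ/2 ⊕ ℤ/4 ⊕ ℤ/8 ⊕ ℤ/16

Derivation:
rank_ℚ(R)=4; free=4−4=0
SNF(R) diag = [2, 4, 8, 16] → torsion [2, 4, 8, 16]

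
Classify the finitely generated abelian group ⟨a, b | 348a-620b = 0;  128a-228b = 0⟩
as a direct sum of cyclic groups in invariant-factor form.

Answer: M ≅ ℤ/4 ⊕ ℤ/4

Derivation:
rank_ℚ(R)=2; free=2−2=0
SNF(R) diag = [4, 4] → torsion [4, 4]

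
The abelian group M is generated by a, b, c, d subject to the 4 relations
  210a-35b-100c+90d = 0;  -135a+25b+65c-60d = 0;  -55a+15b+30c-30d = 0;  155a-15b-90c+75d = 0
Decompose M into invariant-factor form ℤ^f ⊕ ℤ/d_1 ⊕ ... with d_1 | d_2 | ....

rank_ℚ(R)=4; free=4−4=0
SNF(R) diag = [5, 5, 15, 15] → torsion [5, 5, 15, 15]

Answer: M ≅ ℤ/5 ⊕ ℤ/5 ⊕ ℤ/15 ⊕ ℤ/15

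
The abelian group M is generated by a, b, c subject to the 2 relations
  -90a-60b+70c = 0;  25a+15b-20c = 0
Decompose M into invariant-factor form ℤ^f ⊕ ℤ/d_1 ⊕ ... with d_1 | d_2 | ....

Answer: M ≅ ℤ^1 ⊕ ℤ/5 ⊕ ℤ/10

Derivation:
rank_ℚ(R)=2; free=3−2=1
SNF(R) diag = [5, 10] → torsion [5, 10]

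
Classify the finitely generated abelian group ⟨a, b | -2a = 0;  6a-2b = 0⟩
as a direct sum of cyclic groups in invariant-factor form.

Answer: M ≅ ℤ/2 ⊕ ℤ/2

Derivation:
rank_ℚ(R)=2; free=2−2=0
SNF(R) diag = [2, 2] → torsion [2, 2]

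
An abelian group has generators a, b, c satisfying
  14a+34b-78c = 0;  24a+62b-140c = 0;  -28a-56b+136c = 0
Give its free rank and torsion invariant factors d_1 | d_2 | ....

rank_ℚ(R)=3; free=3−3=0
SNF(R) diag = [2, 2, 4] → torsion [2, 2, 4]

Answer: M ≅ ℤ/2 ⊕ ℤ/2 ⊕ ℤ/4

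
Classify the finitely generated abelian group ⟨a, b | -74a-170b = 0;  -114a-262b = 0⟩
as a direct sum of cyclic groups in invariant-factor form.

Answer: M ≅ ℤ/2 ⊕ ℤ/4

Derivation:
rank_ℚ(R)=2; free=2−2=0
SNF(R) diag = [2, 4] → torsion [2, 4]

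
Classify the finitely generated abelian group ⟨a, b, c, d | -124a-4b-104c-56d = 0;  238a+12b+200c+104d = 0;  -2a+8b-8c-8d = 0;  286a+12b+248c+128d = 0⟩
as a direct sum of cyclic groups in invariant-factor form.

Answer: M ≅ ℤ/2 ⊕ ℤ/4 ⊕ ℤ/8 ⊕ ℤ/24

Derivation:
rank_ℚ(R)=4; free=4−4=0
SNF(R) diag = [2, 4, 8, 24] → torsion [2, 4, 8, 24]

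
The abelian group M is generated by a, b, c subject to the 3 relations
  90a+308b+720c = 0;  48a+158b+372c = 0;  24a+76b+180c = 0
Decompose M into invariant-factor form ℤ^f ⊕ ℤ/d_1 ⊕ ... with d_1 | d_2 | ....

Answer: M ≅ ℤ/2 ⊕ ℤ/6 ⊕ ℤ/12

Derivation:
rank_ℚ(R)=3; free=3−3=0
SNF(R) diag = [2, 6, 12] → torsion [2, 6, 12]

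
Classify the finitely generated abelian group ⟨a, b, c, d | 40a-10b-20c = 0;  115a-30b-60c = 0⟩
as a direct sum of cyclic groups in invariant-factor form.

Answer: M ≅ ℤ^2 ⊕ ℤ/5 ⊕ ℤ/10

Derivation:
rank_ℚ(R)=2; free=4−2=2
SNF(R) diag = [5, 10] → torsion [5, 10]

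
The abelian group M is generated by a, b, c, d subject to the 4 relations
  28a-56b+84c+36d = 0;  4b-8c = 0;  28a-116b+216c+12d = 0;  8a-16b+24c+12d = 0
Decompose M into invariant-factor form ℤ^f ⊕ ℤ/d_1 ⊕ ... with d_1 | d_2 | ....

rank_ℚ(R)=4; free=4−4=0
SNF(R) diag = [4, 4, 12, 12] → torsion [4, 4, 12, 12]

Answer: M ≅ ℤ/4 ⊕ ℤ/4 ⊕ ℤ/12 ⊕ ℤ/12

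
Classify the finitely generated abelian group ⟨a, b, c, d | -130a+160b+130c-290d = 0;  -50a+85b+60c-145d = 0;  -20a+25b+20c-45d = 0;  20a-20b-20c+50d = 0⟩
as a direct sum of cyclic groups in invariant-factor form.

rank_ℚ(R)=4; free=4−4=0
SNF(R) diag = [5, 10, 10, 10] → torsion [5, 10, 10, 10]

Answer: M ≅ ℤ/5 ⊕ ℤ/10 ⊕ ℤ/10 ⊕ ℤ/10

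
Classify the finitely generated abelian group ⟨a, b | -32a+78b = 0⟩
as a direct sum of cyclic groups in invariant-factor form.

rank_ℚ(R)=1; free=2−1=1
SNF(R) diag = [2] → torsion [2]

Answer: M ≅ ℤ^1 ⊕ ℤ/2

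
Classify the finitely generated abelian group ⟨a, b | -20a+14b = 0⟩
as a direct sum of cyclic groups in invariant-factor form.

rank_ℚ(R)=1; free=2−1=1
SNF(R) diag = [2] → torsion [2]

Answer: M ≅ ℤ^1 ⊕ ℤ/2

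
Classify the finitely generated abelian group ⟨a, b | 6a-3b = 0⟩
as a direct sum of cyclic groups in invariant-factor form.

Answer: M ≅ ℤ^1 ⊕ ℤ/3

Derivation:
rank_ℚ(R)=1; free=2−1=1
SNF(R) diag = [3] → torsion [3]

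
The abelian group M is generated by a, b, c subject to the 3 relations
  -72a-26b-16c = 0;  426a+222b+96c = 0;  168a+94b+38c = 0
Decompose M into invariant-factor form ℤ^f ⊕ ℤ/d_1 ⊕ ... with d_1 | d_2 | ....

Answer: M ≅ ℤ/2 ⊕ ℤ/6 ⊕ ℤ/6

Derivation:
rank_ℚ(R)=3; free=3−3=0
SNF(R) diag = [2, 6, 6] → torsion [2, 6, 6]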